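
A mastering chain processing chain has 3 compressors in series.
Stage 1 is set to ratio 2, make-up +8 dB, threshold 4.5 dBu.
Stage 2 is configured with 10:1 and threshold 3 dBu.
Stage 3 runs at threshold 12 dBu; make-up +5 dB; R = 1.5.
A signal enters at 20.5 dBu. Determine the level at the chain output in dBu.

Stage 1: overshoot 16 dB → 16/2 = 8 dB → 12.5 dBu; +8 dB make-up → 20.5 dBu.
Stage 2: overshoot 17.5 dB → 17.5/10 = 1.75 dB → 4.75 dBu.
Stage 3: below threshold (4.75 ≤ 12); passes unchanged; make-up brings it to 9.75 dBu.

9.75 dBu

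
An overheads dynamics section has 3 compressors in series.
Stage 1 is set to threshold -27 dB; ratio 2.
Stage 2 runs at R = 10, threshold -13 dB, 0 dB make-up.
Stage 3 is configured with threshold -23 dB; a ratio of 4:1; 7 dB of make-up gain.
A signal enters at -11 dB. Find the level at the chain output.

-15 dB

Stage 1: 16 dB above -27 dB, reduced 2:1 to 8 dB above → -19 dB.
Stage 2: -19 dB ≤ -13 dB, so stage 2 doesn't engage; output -19 dB.
Stage 3: 4 dB above -23 dB, reduced 4:1 to 1 dB above → -22 dB; +7 dB make-up → -15 dB.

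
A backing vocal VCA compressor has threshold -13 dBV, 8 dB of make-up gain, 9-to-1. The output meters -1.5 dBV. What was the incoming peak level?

Before make-up, the level was -1.5 − 8 = -9.5 dBV.
That's 3.5 dB above the -13 dBV threshold.
Input overshoot = R × output overshoot = 31.5 dB → input = -13 + 31.5 = 18.5 dBV.

18.5 dBV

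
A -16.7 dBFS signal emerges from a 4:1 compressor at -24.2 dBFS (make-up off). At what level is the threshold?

Input is 10 dB above T (since output overshoot × R = input overshoot: (-24.2 − T)·4 = -16.7 − T gives T = -26.7 dBFS).
Check: -26.7 + (-16.7 − (-26.7))/4 = -26.7 + 2.5 = -24.2 dBFS. ✓

-26.7 dBFS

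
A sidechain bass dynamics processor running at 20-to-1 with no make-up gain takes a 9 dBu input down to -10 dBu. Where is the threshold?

-11 dBu

Input is 20 dB above T (since output overshoot × R = input overshoot: (-10 − T)·20 = 9 − T gives T = -11 dBu).
Check: -11 + (9 − (-11))/20 = -11 + 1 = -10 dBu. ✓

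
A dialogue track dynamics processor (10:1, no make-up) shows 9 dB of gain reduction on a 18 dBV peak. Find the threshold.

8 dBV

Let T be the threshold. Output overshoot = (input overshoot)/R, so 9 − T = (18 − T)/10.
10·(9 − T) = 18 − T → 9·T = 90 − 18 = 72.
T = 72/9 = 8 dBV.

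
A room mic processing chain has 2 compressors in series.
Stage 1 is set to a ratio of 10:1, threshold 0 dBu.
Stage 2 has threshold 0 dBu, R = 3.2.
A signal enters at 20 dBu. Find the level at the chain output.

Stage 1: 20 dB above 0 dBu, reduced 10:1 to 2 dB above → 2 dBu.
Stage 2: overshoot 2 dB → 2/3.2 = 0.625 dB → 0.625 dBu.

0.625 dBu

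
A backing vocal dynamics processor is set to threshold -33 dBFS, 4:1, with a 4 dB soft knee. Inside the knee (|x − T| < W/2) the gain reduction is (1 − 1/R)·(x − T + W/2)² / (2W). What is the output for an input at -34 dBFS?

-34.09375 dBFS

x − T + W/2 = -34 − (-33) + 2 = 1.
GR = (1 − 1/4) × 1² / 8 = 0.75 × 1 / 8 = 0.09375 dB.
Output = -34 − 0.09375 = -34.09375 dBFS.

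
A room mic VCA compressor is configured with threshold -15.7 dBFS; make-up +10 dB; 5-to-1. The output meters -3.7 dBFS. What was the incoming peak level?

-5.7 dBFS

Stripping the +10 dB make-up gives -13.7 dBFS at the gain stage.
The compressed level sits -13.7 − (-15.7) = 2 dB over threshold.
Before 5:1 compression the overshoot was 2 × 5 = 10 dB, so input = -15.7 + 10 = -5.7 dBFS.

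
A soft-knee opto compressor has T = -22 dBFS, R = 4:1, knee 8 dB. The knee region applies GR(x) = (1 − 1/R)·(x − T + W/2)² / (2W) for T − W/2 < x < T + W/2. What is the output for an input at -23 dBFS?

x − T + W/2 = -23 − (-22) + 4 = 3.
GR = (1 − 1/4) × 3² / 16 = 0.75 × 9 / 16 = 0.421875 dB.
Output = -23 − 0.421875 = -23.421875 dBFS.

-23.421875 dBFS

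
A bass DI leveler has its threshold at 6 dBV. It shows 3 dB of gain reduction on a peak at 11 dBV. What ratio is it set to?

Input overshoot = 11 − 6 = 5 dB.
Output overshoot = 5 − 3 = 2 dB.
Ratio = input overshoot / output overshoot = 5 / 2 = 2.5.

2.5:1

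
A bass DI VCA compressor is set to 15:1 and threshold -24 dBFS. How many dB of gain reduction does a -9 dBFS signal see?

The signal is 15 dB above threshold.
A 15:1 ratio leaves 1 dB of that excess.
So the signal is attenuated by 15 − 1 = 14 dB.

14 dB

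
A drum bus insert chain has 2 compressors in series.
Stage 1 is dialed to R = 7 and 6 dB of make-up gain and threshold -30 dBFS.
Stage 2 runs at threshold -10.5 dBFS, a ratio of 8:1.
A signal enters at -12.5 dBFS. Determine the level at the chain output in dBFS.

-21.5 dBFS

Stage 1: -12.5 dBFS is 17.5 dB over -30 dBFS; at 7:1 that becomes 2.5 dB over, giving -27.5 dBFS; +6 dB make-up → -21.5 dBFS.
Stage 2: below threshold (-21.5 ≤ -10.5); passes unchanged; output -21.5 dBFS.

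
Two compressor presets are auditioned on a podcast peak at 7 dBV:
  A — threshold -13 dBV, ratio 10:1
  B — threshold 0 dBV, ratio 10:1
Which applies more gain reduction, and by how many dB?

A, by 11.7 dB

A: overshoot 20 dB → output overshoot 2 dB → GR 18 dB.
B: overshoot 7 dB → output overshoot 0.7 dB → GR 6.3 dB.
A reduces 11.7 dB more.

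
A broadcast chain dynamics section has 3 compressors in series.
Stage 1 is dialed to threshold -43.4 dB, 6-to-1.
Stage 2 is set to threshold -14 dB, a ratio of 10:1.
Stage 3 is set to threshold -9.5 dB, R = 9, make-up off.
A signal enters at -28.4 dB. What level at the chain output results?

-40.9 dB

Stage 1: -28.4 dB is 15 dB over -43.4 dB; at 6:1 that becomes 2.5 dB over, giving -40.9 dB.
Stage 2: -40.9 dB is at or below the -14 dB threshold — no compression; output -40.9 dB.
Stage 3: -40.9 dB is at or below the -9.5 dB threshold — no compression; output -40.9 dB.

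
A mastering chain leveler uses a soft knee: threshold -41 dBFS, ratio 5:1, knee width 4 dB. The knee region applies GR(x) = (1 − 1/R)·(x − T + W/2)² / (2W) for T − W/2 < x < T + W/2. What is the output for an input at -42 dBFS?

x − T + W/2 = -42 − (-41) + 2 = 1.
GR = (1 − 1/5) × 1² / 8 = 0.8 × 1 / 8 = 0.1 dB.
Output = -42 − 0.1 = -42.1 dBFS.

-42.1 dBFS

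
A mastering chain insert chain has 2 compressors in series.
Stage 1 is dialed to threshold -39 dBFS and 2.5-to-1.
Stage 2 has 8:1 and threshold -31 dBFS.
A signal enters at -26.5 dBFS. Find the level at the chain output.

-34 dBFS

Stage 1: -26.5 dBFS is 12.5 dB over -39 dBFS; at 2.5:1 that becomes 5 dB over, giving -34 dBFS.
Stage 2: below threshold (-34 ≤ -31); passes unchanged; output -34 dBFS.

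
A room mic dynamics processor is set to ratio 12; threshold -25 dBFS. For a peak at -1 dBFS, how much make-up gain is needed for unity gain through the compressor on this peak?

The peak compresses to -25 + 24/12 = -23 dBFS.
To reach -1 dBFS requires -1 − (-23) = 22 dB of make-up.

22 dB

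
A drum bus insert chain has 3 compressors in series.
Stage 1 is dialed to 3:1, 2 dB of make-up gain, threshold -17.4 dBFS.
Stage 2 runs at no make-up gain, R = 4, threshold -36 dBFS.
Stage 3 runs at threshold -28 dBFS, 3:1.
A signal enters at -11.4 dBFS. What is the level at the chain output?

Stage 1: overshoot 6 dB → 6/3 = 2 dB → -15.4 dBFS; +2 dB make-up → -13.4 dBFS.
Stage 2: -13.4 dBFS is 22.6 dB over -36 dBFS; at 4:1 that becomes 5.65 dB over, giving -30.35 dBFS.
Stage 3: -30.35 dBFS ≤ -28 dBFS, so stage 3 doesn't engage; output -30.35 dBFS.

-30.35 dBFS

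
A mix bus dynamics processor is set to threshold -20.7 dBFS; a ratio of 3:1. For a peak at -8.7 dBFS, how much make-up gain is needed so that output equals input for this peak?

8 dB

Overshoot 12 dB → 12/3 = 4 dB after compression, so the compressed level is -20.7 + 4 = -16.7 dBFS.
Make-up = target − compressed = -8.7 − (-16.7) = 8 dB.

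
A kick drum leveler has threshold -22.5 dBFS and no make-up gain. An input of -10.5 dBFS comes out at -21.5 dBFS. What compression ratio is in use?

Input overshoot = -10.5 − (-22.5) = 12 dB; output overshoot = -21.5 − (-22.5) = 1 dB.
Ratio = 12 / 1 = 12.

12:1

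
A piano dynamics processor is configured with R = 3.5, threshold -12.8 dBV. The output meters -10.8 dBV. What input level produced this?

-5.8 dBV

Post-compression overshoot = -10.8 − (-12.8) = 2 dB.
Undo the ratio: input overshoot = 2 × 3.5 = 7 dB, giving input = -5.8 dBV.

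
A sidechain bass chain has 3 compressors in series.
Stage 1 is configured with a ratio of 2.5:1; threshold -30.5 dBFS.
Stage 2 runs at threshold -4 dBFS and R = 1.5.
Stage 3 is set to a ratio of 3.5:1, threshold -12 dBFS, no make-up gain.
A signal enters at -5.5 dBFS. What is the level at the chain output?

-20.5 dBFS

Stage 1: -5.5 dBFS is 25 dB over -30.5 dBFS; at 2.5:1 that becomes 10 dB over, giving -20.5 dBFS.
Stage 2: below threshold (-20.5 ≤ -4); passes unchanged; output -20.5 dBFS.
Stage 3: -20.5 dBFS is at or below the -12 dBFS threshold — no compression; output -20.5 dBFS.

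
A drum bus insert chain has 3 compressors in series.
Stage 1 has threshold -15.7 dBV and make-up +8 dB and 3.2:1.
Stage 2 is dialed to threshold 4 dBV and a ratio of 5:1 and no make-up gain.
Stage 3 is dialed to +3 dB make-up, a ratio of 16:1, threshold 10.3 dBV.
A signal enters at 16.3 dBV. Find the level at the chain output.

5.3 dBV

Stage 1: overshoot 32 dB → 32/3.2 = 10 dB → -5.7 dBV; +8 dB make-up → 2.3 dBV.
Stage 2: 2.3 dBV is at or below the 4 dBV threshold — no compression; output 2.3 dBV.
Stage 3: 2.3 dBV ≤ 10.3 dBV, so stage 3 doesn't engage; make-up brings it to 5.3 dBV.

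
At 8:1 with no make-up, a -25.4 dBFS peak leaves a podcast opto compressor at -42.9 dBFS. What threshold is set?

Gain reduction = -25.4 − (-42.9) = 17.5 dB; output overshoot = GR / (R − 1) = 17.5 / 7 = 2.5 dB.
Threshold = output − output overshoot = -42.9 − 2.5 = -45.4 dBFS.

-45.4 dBFS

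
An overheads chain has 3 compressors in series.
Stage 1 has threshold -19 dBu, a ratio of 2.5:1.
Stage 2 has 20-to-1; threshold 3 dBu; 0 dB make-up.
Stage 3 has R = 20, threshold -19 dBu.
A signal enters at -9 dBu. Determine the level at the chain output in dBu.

-18.8 dBu

Stage 1: overshoot 10 dB → 10/2.5 = 4 dB → -15 dBu.
Stage 2: -15 dBu ≤ 3 dBu, so stage 2 doesn't engage; output -15 dBu.
Stage 3: overshoot 4 dB → 4/20 = 0.2 dB → -18.8 dBu.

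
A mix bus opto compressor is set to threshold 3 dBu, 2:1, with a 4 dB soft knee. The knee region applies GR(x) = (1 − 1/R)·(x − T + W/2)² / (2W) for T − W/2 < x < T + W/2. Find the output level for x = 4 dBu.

x − T + W/2 = 4 − 3 + 2 = 3.
GR = (1 − 1/2) × 3² / 8 = 0.5 × 9 / 8 = 0.5625 dB.
Output = 4 − 0.5625 = 3.4375 dBu.

3.4375 dBu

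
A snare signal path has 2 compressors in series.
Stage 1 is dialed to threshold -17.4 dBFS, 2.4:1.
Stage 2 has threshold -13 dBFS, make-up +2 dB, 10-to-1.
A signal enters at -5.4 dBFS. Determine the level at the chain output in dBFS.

Stage 1: -5.4 dBFS is 12 dB over -17.4 dBFS; at 2.4:1 that becomes 5 dB over, giving -12.4 dBFS.
Stage 2: -12.4 dBFS is 0.6 dB over -13 dBFS; at 10:1 that becomes 0.06 dB over, giving -12.94 dBFS; +2 dB make-up → -10.94 dBFS.

-10.94 dBFS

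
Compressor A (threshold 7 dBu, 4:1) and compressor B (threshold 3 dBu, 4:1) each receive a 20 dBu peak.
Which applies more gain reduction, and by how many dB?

B, by 3 dB

A: 13 dB over, compressed to 3.25 dB over, so 9.75 dB of GR.
B: 17 dB over, compressed to 4.25 dB over, so 12.75 dB of GR.
B reduces 3 dB more.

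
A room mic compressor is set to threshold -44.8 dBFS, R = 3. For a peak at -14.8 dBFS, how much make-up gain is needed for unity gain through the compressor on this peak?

20 dB

Without make-up, output = threshold + overshoot/3 = -44.8 + 10 = -34.8 dBFS.
Gap to target: 20 dB.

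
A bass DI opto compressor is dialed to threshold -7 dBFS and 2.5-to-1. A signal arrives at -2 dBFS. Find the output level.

-5 dBFS

-2 dBFS sits 5 dB over threshold.
The 5 dB excess becomes 2 dB after 2.5:1 reduction.
Output = -7 + 2 = -5 dBFS.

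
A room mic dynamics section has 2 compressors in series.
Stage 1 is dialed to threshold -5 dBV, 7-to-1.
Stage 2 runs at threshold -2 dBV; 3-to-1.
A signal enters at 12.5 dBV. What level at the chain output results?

Stage 1: 17.5 dB above -5 dBV, reduced 7:1 to 2.5 dB above → -2.5 dBV.
Stage 2: -2.5 dBV is at or below the -2 dBV threshold — no compression; output -2.5 dBV.

-2.5 dBV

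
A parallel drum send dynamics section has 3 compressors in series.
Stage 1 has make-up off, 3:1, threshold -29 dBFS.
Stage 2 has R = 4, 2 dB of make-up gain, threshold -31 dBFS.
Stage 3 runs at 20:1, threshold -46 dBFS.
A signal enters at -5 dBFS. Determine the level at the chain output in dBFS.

Stage 1: overshoot 24 dB → 24/3 = 8 dB → -21 dBFS.
Stage 2: 10 dB above -31 dBFS, reduced 4:1 to 2.5 dB above → -28.5 dBFS; +2 dB make-up → -26.5 dBFS.
Stage 3: 19.5 dB above -46 dBFS, reduced 20:1 to 0.975 dB above → -45.025 dBFS.

-45.025 dBFS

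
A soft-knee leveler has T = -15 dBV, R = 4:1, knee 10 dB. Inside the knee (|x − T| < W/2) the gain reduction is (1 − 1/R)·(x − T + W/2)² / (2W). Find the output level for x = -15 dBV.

x − T + W/2 = -15 − (-15) + 5 = 5.
GR = (1 − 1/4) × 5² / 20 = 0.75 × 25 / 20 = 0.9375 dB.
Output = -15 − 0.9375 = -15.9375 dBV.

-15.9375 dBV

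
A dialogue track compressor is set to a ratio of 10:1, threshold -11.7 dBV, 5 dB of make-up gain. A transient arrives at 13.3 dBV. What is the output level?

-4.2 dBV

Overshoot: 13.3 − (-11.7) = 25 dB.
10:1 compression reduces that to 25/10 = 2.5 dB over.
Output = -11.7 + 2.5 = -9.2 dBV; make-up adds 5 dB, giving -4.2 dBV.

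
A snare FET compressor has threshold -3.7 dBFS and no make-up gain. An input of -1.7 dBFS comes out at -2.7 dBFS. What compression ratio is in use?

2:1

Input overshoot = -1.7 − (-3.7) = 2 dB; output overshoot = -2.7 − (-3.7) = 1 dB.
Ratio = 2 / 1 = 2.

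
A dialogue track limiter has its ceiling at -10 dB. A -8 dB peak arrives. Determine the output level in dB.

-10 dB

At ∞:1, everything above -10 dB is held at the ceiling.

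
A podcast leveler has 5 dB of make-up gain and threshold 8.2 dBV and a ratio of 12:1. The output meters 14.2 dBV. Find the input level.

Before make-up, the level was 14.2 − 5 = 9.2 dBV.
That's 1 dB above the 8.2 dBV threshold.
Before 12:1 compression the overshoot was 1 × 12 = 12 dB, so input = 8.2 + 12 = 20.2 dBV.

20.2 dBV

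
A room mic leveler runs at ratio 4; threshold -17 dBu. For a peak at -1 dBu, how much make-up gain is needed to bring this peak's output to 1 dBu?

14 dB

The peak compresses to -17 + 16/4 = -13 dBu.
To reach 1 dBu requires 1 − (-13) = 14 dB of make-up.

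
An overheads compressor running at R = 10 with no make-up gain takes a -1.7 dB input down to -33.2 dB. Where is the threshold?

-36.7 dB

Input is 35 dB above T (since output overshoot × R = input overshoot: (-33.2 − T)·10 = -1.7 − T gives T = -36.7 dB).
Check: -36.7 + (-1.7 − (-36.7))/10 = -36.7 + 3.5 = -33.2 dB. ✓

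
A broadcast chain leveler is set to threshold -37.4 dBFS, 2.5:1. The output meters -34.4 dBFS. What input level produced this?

Post-compression overshoot = -34.4 − (-37.4) = 3 dB.
Undo the ratio: input overshoot = 3 × 2.5 = 7.5 dB, giving input = -29.9 dBFS.

-29.9 dBFS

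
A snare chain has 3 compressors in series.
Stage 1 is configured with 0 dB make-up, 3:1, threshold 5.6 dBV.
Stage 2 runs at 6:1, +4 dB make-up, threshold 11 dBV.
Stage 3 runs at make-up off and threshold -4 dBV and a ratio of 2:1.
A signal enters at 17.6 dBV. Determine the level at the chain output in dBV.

Stage 1: overshoot 12 dB → 12/3 = 4 dB → 9.6 dBV.
Stage 2: below threshold (9.6 ≤ 11); passes unchanged; make-up brings it to 13.6 dBV.
Stage 3: 13.6 dBV is 17.6 dB over -4 dBV; at 2:1 that becomes 8.8 dB over, giving 4.8 dBV.

4.8 dBV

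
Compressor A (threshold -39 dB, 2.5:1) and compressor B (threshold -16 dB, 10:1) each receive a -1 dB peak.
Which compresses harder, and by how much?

A, by 9.3 dB

A: overshoot 38 dB → output overshoot 15.2 dB → GR 22.8 dB.
B: overshoot 15 dB → output overshoot 1.5 dB → GR 13.5 dB.
Difference: 9.3 dB in favour of A.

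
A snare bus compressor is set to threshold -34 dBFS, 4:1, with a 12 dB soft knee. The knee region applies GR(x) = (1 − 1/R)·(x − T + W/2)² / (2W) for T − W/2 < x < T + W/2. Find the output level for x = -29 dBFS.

x − T + W/2 = -29 − (-34) + 6 = 11.
GR = (1 − 1/4) × 11² / 24 = 0.75 × 121 / 24 = 3.78125 dB.
Output = -29 − 3.78125 = -32.78125 dBFS.

-32.78125 dBFS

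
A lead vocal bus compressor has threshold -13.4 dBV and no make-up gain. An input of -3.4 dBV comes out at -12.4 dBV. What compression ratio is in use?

10:1

Input overshoot = -3.4 − (-13.4) = 10 dB; output overshoot = -12.4 − (-13.4) = 1 dB.
Ratio = 10 / 1 = 10.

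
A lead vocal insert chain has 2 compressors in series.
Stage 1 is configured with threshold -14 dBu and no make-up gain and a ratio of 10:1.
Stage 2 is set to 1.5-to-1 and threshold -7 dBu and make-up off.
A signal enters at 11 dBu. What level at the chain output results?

-11.5 dBu

Stage 1: overshoot 25 dB → 25/10 = 2.5 dB → -11.5 dBu.
Stage 2: -11.5 dBu is at or below the -7 dBu threshold — no compression; output -11.5 dBu.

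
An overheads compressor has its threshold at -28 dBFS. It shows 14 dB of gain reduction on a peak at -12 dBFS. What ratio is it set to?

Input overshoot = -12 − (-28) = 16 dB.
Output overshoot = 16 − 14 = 2 dB.
Ratio = input overshoot / output overshoot = 16 / 2 = 8.

8:1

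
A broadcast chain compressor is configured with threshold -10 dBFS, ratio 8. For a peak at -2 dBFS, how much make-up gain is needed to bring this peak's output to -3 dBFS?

Overshoot 8 dB → 8/8 = 1 dB after compression, so the compressed level is -10 + 1 = -9 dBFS.
Make-up = target − compressed = -3 − (-9) = 6 dB.

6 dB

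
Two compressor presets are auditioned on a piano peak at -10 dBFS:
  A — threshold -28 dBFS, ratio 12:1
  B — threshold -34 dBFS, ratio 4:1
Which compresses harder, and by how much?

B, by 1.5 dB

A: 18 dB over, compressed to 1.5 dB over, so 16.5 dB of GR.
B: 24 dB over, compressed to 6 dB over, so 18 dB of GR.
B applies 1.5 dB more gain reduction.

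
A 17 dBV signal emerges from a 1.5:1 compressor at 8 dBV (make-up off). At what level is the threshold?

-10 dBV

Let T be the threshold. Output overshoot = (input overshoot)/R, so 8 − T = (17 − T)/1.5.
1.5·(8 − T) = 17 − T → 0.5·T = 12 − 17 = -5.
T = -5/0.5 = -10 dBV.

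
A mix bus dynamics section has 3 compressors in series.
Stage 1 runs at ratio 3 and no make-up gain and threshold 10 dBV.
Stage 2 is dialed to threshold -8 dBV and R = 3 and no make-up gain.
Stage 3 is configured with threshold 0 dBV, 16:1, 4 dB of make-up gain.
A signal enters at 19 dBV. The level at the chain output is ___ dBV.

3 dBV

Stage 1: 9 dB above 10 dBV, reduced 3:1 to 3 dB above → 13 dBV.
Stage 2: overshoot 21 dB → 21/3 = 7 dB → -1 dBV.
Stage 3: below threshold (-1 ≤ 0); passes unchanged; make-up brings it to 3 dBV.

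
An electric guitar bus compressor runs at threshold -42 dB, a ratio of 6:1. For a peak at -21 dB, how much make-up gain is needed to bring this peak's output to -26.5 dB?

12 dB

Overshoot 21 dB → 21/6 = 3.5 dB after compression, so the compressed level is -42 + 3.5 = -38.5 dB.
Make-up = target − compressed = -26.5 − (-38.5) = 12 dB.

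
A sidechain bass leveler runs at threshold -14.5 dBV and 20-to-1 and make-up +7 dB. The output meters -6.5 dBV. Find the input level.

5.5 dBV

Before make-up, the level was -6.5 − 7 = -13.5 dBV.
Post-compression overshoot = -13.5 − (-14.5) = 1 dB.
Undo the ratio: input overshoot = 1 × 20 = 20 dB, giving input = 5.5 dBV.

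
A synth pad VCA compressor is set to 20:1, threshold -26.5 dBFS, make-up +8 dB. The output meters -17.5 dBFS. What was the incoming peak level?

Remove make-up: -17.5 − 8 = -25.5 dBFS.
Post-compression overshoot = -25.5 − (-26.5) = 1 dB.
Before 20:1 compression the overshoot was 1 × 20 = 20 dB, so input = -26.5 + 20 = -6.5 dBFS.

-6.5 dBFS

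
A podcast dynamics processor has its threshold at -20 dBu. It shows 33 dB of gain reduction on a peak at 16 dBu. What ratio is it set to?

12:1

Input overshoot = 16 − (-20) = 36 dB.
Output overshoot = 36 − 33 = 3 dB.
Ratio = input overshoot / output overshoot = 36 / 3 = 12.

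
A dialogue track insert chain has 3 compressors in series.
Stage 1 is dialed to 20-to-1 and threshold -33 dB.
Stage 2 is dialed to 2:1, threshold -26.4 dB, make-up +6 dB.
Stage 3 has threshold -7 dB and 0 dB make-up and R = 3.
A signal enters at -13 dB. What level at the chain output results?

Stage 1: 20 dB above -33 dB, reduced 20:1 to 1 dB above → -32 dB.
Stage 2: -32 dB is at or below the -26.4 dB threshold — no compression; make-up brings it to -26 dB.
Stage 3: -26 dB ≤ -7 dB, so stage 3 doesn't engage; output -26 dB.

-26 dB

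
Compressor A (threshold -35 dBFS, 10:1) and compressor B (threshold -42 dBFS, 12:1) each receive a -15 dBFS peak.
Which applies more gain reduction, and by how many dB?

B, by 6.75 dB

A: 20 dB over, compressed to 2 dB over, so 18 dB of GR.
B: 27 dB over, compressed to 2.25 dB over, so 24.75 dB of GR.
Difference: 6.75 dB in favour of B.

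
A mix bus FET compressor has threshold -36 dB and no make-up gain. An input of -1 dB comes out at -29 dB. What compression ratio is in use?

Input overshoot = -1 − (-36) = 35 dB; output overshoot = -29 − (-36) = 7 dB.
Ratio = 35 / 7 = 5.

5:1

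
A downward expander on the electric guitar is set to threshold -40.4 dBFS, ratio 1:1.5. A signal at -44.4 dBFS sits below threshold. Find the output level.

-46.4 dBFS

Undershoot = (-40.4) − (-44.4) = 4 dB.
At 1:1.5, that expands to 6 dB under threshold.
Output = -40.4 − 6 = -46.4 dBFS.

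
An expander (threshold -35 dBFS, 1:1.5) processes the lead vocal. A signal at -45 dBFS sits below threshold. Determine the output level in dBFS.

The input is 10 dB below the -35 dBFS threshold.
A 1:1.5 expander multiplies undershoot by 1.5: 10 × 1.5 = 15 dB below threshold.
Output = -35 − 15 = -50 dBFS.

-50 dBFS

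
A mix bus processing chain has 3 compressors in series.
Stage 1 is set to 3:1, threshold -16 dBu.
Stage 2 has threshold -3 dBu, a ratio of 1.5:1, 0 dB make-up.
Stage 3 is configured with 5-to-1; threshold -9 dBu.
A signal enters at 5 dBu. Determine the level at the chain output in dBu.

Stage 1: overshoot 21 dB → 21/3 = 7 dB → -9 dBu.
Stage 2: below threshold (-9 ≤ -3); passes unchanged; output -9 dBu.
Stage 3: -9 dBu ≤ -9 dBu, so stage 3 doesn't engage; output -9 dBu.

-9 dBu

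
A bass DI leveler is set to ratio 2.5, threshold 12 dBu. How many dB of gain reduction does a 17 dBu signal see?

17 dBu exceeds the threshold by 5 dB.
At 2.5:1, output sits 5/2.5 = 2 dB above threshold.
Gain reduction = 5 − 2 = 3 dB.

3 dB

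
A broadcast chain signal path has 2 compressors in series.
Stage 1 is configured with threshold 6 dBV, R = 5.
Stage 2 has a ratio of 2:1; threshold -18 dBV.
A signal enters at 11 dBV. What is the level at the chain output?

Stage 1: overshoot 5 dB → 5/5 = 1 dB → 7 dBV.
Stage 2: overshoot 25 dB → 25/2 = 12.5 dB → -5.5 dBV.

-5.5 dBV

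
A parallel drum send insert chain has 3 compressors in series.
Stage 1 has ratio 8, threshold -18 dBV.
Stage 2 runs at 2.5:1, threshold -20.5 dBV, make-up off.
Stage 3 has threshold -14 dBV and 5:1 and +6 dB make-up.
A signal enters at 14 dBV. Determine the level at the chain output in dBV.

Stage 1: overshoot 32 dB → 32/8 = 4 dB → -14 dBV.
Stage 2: 6.5 dB above -20.5 dBV, reduced 2.5:1 to 2.6 dB above → -17.9 dBV.
Stage 3: -17.9 dBV ≤ -14 dBV, so stage 3 doesn't engage; make-up brings it to -11.9 dBV.

-11.9 dBV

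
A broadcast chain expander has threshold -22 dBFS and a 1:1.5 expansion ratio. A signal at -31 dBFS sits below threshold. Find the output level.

-35.5 dBFS

The input is 9 dB below the -22 dBFS threshold.
A 1:1.5 expander multiplies undershoot by 1.5: 9 × 1.5 = 13.5 dB below threshold.
Output = -22 − 13.5 = -35.5 dBFS.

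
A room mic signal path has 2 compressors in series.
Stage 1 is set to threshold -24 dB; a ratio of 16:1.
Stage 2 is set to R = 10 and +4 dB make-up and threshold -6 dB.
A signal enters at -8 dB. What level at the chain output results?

-19 dB

Stage 1: overshoot 16 dB → 16/16 = 1 dB → -23 dB.
Stage 2: -23 dB is at or below the -6 dB threshold — no compression; make-up brings it to -19 dB.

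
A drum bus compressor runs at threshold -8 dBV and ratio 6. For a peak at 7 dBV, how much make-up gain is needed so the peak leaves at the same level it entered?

12.5 dB

Without make-up, output = threshold + overshoot/6 = -8 + 2.5 = -5.5 dBV.
Gap to target: 12.5 dB.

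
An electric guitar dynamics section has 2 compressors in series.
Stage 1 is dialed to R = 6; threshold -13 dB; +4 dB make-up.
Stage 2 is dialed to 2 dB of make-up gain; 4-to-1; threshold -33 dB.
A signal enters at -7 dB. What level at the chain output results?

Stage 1: 6 dB above -13 dB, reduced 6:1 to 1 dB above → -12 dB; +4 dB make-up → -8 dB.
Stage 2: 25 dB above -33 dB, reduced 4:1 to 6.25 dB above → -26.75 dB; +2 dB make-up → -24.75 dB.

-24.75 dB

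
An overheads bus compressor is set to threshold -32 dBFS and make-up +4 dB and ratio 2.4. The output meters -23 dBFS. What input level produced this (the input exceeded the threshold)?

Remove make-up: -23 − 4 = -27 dBFS.
The compressed level sits -27 − (-32) = 5 dB over threshold.
Before 2.4:1 compression the overshoot was 5 × 2.4 = 12 dB, so input = -32 + 12 = -20 dBFS.

-20 dBFS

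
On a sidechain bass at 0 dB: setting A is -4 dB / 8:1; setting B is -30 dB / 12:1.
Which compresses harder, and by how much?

A: GR = 4 − 4/8 = 3.5 dB.
B: GR = 30 − 30/12 = 27.5 dB.
B reduces 24 dB more.

B, by 24 dB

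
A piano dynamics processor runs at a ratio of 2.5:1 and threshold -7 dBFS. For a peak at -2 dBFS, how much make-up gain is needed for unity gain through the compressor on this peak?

Without make-up, output = threshold + overshoot/2.5 = -7 + 2 = -5 dBFS.
Gap to target: 3 dB.

3 dB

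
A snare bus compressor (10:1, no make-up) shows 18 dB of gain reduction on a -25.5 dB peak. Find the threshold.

Input is 20 dB above T (since output overshoot × R = input overshoot: (-43.5 − T)·10 = -25.5 − T gives T = -45.5 dB).
Check: -45.5 + (-25.5 − (-45.5))/10 = -45.5 + 2 = -43.5 dB. ✓

-45.5 dB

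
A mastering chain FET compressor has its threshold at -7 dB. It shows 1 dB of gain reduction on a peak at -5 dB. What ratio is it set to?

Input overshoot = -5 − (-7) = 2 dB.
Output overshoot = 2 − 1 = 1 dB.
Ratio = input overshoot / output overshoot = 2 / 1 = 2.

2:1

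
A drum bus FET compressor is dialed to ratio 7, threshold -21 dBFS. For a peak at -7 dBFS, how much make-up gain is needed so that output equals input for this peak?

12 dB

The peak compresses to -21 + 14/7 = -19 dBFS.
To reach -7 dBFS requires -7 − (-19) = 12 dB of make-up.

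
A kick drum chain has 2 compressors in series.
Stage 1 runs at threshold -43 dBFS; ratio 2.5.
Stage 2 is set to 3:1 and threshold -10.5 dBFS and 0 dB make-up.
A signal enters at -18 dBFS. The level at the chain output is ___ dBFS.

-33 dBFS

Stage 1: -18 dBFS is 25 dB over -43 dBFS; at 2.5:1 that becomes 10 dB over, giving -33 dBFS.
Stage 2: -33 dBFS is at or below the -10.5 dBFS threshold — no compression; output -33 dBFS.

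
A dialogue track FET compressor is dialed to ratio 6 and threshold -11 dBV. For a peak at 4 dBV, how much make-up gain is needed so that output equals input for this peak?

12.5 dB

Without make-up, output = threshold + overshoot/6 = -11 + 2.5 = -8.5 dBV.
Gap to target: 12.5 dB.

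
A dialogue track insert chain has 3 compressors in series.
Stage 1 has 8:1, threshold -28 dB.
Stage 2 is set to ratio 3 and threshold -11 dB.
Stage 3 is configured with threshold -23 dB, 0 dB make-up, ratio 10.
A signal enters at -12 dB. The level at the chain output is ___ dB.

-26 dB

Stage 1: -12 dB is 16 dB over -28 dB; at 8:1 that becomes 2 dB over, giving -26 dB.
Stage 2: -26 dB ≤ -11 dB, so stage 2 doesn't engage; output -26 dB.
Stage 3: -26 dB is at or below the -23 dB threshold — no compression; output -26 dB.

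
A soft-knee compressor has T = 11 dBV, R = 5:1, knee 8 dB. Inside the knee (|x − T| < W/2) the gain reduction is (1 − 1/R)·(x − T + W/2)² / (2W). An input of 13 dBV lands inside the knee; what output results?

x − T + W/2 = 13 − 11 + 4 = 6.
GR = (1 − 1/5) × 6² / 16 = 0.8 × 36 / 16 = 1.8 dB.
Output = 13 − 1.8 = 11.2 dBV.

11.2 dBV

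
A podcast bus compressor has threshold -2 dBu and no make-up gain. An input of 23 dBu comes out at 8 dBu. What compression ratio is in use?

Input overshoot = 23 − (-2) = 25 dB; output overshoot = 8 − (-2) = 10 dB.
Ratio = 25 / 10 = 2.5.

2.5:1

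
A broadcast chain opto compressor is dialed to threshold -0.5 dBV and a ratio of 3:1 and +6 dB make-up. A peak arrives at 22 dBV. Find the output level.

13 dBV

22 dBV sits 22.5 dB over threshold.
The 22.5 dB excess becomes 7.5 dB after 3:1 reduction.
Output = -0.5 + 7.5 = 7 dBV; make-up adds 6 dB, giving 13 dBV.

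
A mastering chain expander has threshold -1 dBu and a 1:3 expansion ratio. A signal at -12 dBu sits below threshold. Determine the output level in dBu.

-34 dBu

Below threshold, a 1:3 expander applies gain = (3−1)×(T − x) of attenuation.
(3−1) × 11 = 22 dB, so output = -12 − 22 = -34 dBu.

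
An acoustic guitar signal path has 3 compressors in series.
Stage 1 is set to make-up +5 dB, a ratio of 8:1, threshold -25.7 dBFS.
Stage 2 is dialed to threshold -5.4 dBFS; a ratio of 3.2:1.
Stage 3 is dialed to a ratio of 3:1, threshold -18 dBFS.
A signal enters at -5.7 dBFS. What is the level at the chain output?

-18.2 dBFS

Stage 1: -5.7 dBFS is 20 dB over -25.7 dBFS; at 8:1 that becomes 2.5 dB over, giving -23.2 dBFS; +5 dB make-up → -18.2 dBFS.
Stage 2: -18.2 dBFS ≤ -5.4 dBFS, so stage 2 doesn't engage; output -18.2 dBFS.
Stage 3: -18.2 dBFS ≤ -18 dBFS, so stage 3 doesn't engage; output -18.2 dBFS.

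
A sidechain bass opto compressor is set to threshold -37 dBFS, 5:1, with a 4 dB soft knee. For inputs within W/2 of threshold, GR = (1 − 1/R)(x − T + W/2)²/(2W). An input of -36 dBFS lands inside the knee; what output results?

x − T + W/2 = -36 − (-37) + 2 = 3.
GR = (1 − 1/5) × 3² / 8 = 0.8 × 9 / 8 = 0.9 dB.
Output = -36 − 0.9 = -36.9 dBFS.

-36.9 dBFS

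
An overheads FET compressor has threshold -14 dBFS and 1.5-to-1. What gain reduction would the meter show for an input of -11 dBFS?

1 dB

The signal is 3 dB above threshold.
After 1.5:1 compression the overshoot becomes 3/1.5 = 2 dB.
So the signal is attenuated by 3 − 2 = 1 dB.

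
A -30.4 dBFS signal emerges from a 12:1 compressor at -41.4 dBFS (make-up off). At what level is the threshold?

-42.4 dBFS

Let T be the threshold. Output overshoot = (input overshoot)/R, so -41.4 − T = (-30.4 − T)/12.
12·(-41.4 − T) = -30.4 − T → 11·T = -496.8 − (-30.4) = -466.4.
T = -466.4/11 = -42.4 dBFS.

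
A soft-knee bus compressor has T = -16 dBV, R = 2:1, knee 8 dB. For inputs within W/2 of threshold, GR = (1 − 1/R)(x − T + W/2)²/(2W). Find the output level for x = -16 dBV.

x − T + W/2 = -16 − (-16) + 4 = 4.
GR = (1 − 1/2) × 4² / 16 = 0.5 × 16 / 16 = 0.5 dB.
Output = -16 − 0.5 = -16.5 dBV.

-16.5 dBV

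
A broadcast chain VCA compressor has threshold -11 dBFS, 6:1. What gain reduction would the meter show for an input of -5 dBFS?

5 dB

-5 dBFS exceeds the threshold by 6 dB.
A 6:1 ratio leaves 1 dB of that excess.
GR = overshoot in − overshoot out = 6 − 1 = 5 dB.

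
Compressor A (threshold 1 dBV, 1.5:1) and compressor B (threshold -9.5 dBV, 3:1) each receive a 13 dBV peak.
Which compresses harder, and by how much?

B, by 11 dB

A: overshoot 12 dB → output overshoot 8 dB → GR 4 dB.
B: overshoot 22.5 dB → output overshoot 7.5 dB → GR 15 dB.
B reduces 11 dB more.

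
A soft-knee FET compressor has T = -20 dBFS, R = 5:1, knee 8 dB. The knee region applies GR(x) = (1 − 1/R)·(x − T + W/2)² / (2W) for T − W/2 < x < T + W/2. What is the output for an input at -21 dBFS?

-21.45 dBFS

x − T + W/2 = -21 − (-20) + 4 = 3.
GR = (1 − 1/5) × 3² / 16 = 0.8 × 9 / 16 = 0.45 dB.
Output = -21 − 0.45 = -21.45 dBFS.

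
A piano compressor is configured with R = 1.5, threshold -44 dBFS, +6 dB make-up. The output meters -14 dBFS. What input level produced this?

Before make-up, the level was -14 − 6 = -20 dBFS.
Post-compression overshoot = -20 − (-44) = 24 dB.
Input overshoot = R × output overshoot = 36 dB → input = -44 + 36 = -8 dBFS.

-8 dBFS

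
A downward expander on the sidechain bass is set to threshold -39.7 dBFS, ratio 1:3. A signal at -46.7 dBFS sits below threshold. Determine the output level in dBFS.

-60.7 dBFS

Undershoot = (-39.7) − (-46.7) = 7 dB.
At 1:3, that expands to 21 dB under threshold.
Output = -39.7 − 21 = -60.7 dBFS.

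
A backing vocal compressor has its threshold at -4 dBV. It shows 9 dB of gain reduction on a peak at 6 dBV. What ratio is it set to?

Input overshoot = 6 − (-4) = 10 dB.
Output overshoot = 10 − 9 = 1 dB.
Ratio = input overshoot / output overshoot = 10 / 1 = 10.

10:1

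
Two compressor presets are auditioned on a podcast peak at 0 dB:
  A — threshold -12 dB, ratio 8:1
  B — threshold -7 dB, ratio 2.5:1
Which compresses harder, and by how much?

A, by 6.3 dB

A: overshoot 12 dB → output overshoot 1.5 dB → GR 10.5 dB.
B: overshoot 7 dB → output overshoot 2.8 dB → GR 4.2 dB.
A reduces 6.3 dB more.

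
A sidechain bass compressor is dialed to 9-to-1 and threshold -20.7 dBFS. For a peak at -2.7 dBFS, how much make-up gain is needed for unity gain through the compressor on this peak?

16 dB

Without make-up, output = threshold + overshoot/9 = -20.7 + 2 = -18.7 dBFS.
Gap to target: 16 dB.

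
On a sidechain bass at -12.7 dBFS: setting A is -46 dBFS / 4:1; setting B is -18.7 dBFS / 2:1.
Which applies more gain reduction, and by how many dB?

A, by 21.975 dB

A: overshoot 33.3 dB → output overshoot 8.325 dB → GR 24.975 dB.
B: overshoot 6 dB → output overshoot 3 dB → GR 3 dB.
A reduces 21.975 dB more.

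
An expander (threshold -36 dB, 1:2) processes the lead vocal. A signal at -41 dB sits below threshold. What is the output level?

-46 dB

Below threshold, a 1:2 expander applies gain = (2−1)×(T − x) of attenuation.
(2−1) × 5 = 5 dB, so output = -41 − 5 = -46 dB.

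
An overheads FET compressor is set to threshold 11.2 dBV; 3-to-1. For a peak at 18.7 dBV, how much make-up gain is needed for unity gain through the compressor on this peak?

Overshoot 7.5 dB → 7.5/3 = 2.5 dB after compression, so the compressed level is 11.2 + 2.5 = 13.7 dBV.
Make-up = target − compressed = 18.7 − 13.7 = 5 dB.

5 dB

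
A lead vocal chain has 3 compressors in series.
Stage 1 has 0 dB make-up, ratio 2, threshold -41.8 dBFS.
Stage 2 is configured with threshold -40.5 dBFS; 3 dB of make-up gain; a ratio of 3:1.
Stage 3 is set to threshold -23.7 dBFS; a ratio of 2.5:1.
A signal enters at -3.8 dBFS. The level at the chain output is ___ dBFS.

-31.6 dBFS

Stage 1: overshoot 38 dB → 38/2 = 19 dB → -22.8 dBFS.
Stage 2: 17.7 dB above -40.5 dBFS, reduced 3:1 to 5.9 dB above → -34.6 dBFS; +3 dB make-up → -31.6 dBFS.
Stage 3: -31.6 dBFS is at or below the -23.7 dBFS threshold — no compression; output -31.6 dBFS.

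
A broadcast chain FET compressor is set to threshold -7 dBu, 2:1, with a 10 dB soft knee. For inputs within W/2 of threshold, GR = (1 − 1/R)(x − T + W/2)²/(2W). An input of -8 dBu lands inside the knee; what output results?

-8.4 dBu

x − T + W/2 = -8 − (-7) + 5 = 4.
GR = (1 − 1/2) × 4² / 20 = 0.5 × 16 / 20 = 0.4 dB.
Output = -8 − 0.4 = -8.4 dBu.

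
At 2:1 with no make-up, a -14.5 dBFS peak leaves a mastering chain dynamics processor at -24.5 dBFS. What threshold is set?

-34.5 dBFS

Let T be the threshold. Output overshoot = (input overshoot)/R, so -24.5 − T = (-14.5 − T)/2.
2·(-24.5 − T) = -14.5 − T → 1·T = -49 − (-14.5) = -34.5.
T = -34.5/1 = -34.5 dBFS.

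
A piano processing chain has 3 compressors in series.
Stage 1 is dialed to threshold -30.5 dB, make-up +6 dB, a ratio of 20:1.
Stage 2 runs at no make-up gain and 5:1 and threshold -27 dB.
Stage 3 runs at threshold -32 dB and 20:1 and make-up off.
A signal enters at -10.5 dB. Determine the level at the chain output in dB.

-31.715 dB

Stage 1: 20 dB above -30.5 dB, reduced 20:1 to 1 dB above → -29.5 dB; +6 dB make-up → -23.5 dB.
Stage 2: 3.5 dB above -27 dB, reduced 5:1 to 0.7 dB above → -26.3 dB.
Stage 3: 5.7 dB above -32 dB, reduced 20:1 to 0.285 dB above → -31.715 dB.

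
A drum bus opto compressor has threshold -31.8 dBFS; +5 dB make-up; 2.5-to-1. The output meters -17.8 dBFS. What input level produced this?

-9.3 dBFS

Before make-up, the level was -17.8 − 5 = -22.8 dBFS.
That's 9 dB above the -31.8 dBFS threshold.
Undo the ratio: input overshoot = 9 × 2.5 = 22.5 dB, giving input = -9.3 dBFS.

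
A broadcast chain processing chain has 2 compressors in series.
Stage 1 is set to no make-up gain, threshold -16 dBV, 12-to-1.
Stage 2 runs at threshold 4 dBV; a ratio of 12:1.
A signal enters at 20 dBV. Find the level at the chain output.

-13 dBV

Stage 1: overshoot 36 dB → 36/12 = 3 dB → -13 dBV.
Stage 2: -13 dBV is at or below the 4 dBV threshold — no compression; output -13 dBV.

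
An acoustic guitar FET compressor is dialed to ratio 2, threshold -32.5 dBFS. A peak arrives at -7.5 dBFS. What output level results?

-20 dBFS

-7.5 dBFS sits 25 dB over threshold.
The 25 dB excess becomes 12.5 dB after 2:1 reduction.
Output = -32.5 + 12.5 = -20 dBFS.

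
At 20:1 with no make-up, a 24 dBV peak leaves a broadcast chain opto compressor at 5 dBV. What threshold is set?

Input is 20 dB above T (since output overshoot × R = input overshoot: (5 − T)·20 = 24 − T gives T = 4 dBV).
Check: 4 + (24 − 4)/20 = 4 + 1 = 5 dBV. ✓

4 dBV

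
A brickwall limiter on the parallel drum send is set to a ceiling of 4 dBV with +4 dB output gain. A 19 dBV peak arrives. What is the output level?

The limiter clamps the peak to its 4 dBV ceiling.
Output gain then adds 4 dB: 4 + 4 = 8 dBV.

8 dBV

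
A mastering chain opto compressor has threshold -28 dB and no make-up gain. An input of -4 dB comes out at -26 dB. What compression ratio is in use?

Input overshoot = -4 − (-28) = 24 dB; output overshoot = -26 − (-28) = 2 dB.
Ratio = 24 / 2 = 12.

12:1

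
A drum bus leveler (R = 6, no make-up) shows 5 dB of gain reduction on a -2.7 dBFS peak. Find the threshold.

Gain reduction = -2.7 − (-7.7) = 5 dB; output overshoot = GR / (R − 1) = 5 / 5 = 1 dB.
Threshold = output − output overshoot = -7.7 − 1 = -8.7 dBFS.

-8.7 dBFS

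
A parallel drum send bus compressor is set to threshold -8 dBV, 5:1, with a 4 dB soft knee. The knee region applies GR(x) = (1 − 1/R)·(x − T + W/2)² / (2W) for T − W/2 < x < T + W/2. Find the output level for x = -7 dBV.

-7.9 dBV

x − T + W/2 = -7 − (-8) + 2 = 3.
GR = (1 − 1/5) × 3² / 8 = 0.8 × 9 / 8 = 0.9 dB.
Output = -7 − 0.9 = -7.9 dBV.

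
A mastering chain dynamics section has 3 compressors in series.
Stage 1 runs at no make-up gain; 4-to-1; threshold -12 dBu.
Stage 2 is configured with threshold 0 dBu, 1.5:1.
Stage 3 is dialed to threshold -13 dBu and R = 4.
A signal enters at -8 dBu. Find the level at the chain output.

Stage 1: 4 dB above -12 dBu, reduced 4:1 to 1 dB above → -11 dBu.
Stage 2: -11 dBu is at or below the 0 dBu threshold — no compression; output -11 dBu.
Stage 3: 2 dB above -13 dBu, reduced 4:1 to 0.5 dB above → -12.5 dBu.

-12.5 dBu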